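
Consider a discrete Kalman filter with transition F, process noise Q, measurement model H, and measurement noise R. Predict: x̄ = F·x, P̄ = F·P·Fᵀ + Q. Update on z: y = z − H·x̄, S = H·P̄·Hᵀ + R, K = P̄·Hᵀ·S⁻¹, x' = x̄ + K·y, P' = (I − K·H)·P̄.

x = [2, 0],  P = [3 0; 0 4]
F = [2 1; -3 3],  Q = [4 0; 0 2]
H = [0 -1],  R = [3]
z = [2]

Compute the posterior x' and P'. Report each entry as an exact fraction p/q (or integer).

x' = [62/17, -37/17]
P' = [331/17 -9/34; -9/34 195/68]

x̄ = F·x = [4, -6]
P̄ = F·P·Fᵀ + Q = [20 -6; -6 65]
y = z − H·x̄ = [-4]
S = H·P̄·Hᵀ + R = [68]
K = P̄·Hᵀ·S⁻¹ = [3/34; -65/68]
x' = x̄ + K·y = [62/17, -37/17]
P' = (I − K·H)·P̄ = [331/17 -9/34; -9/34 195/68]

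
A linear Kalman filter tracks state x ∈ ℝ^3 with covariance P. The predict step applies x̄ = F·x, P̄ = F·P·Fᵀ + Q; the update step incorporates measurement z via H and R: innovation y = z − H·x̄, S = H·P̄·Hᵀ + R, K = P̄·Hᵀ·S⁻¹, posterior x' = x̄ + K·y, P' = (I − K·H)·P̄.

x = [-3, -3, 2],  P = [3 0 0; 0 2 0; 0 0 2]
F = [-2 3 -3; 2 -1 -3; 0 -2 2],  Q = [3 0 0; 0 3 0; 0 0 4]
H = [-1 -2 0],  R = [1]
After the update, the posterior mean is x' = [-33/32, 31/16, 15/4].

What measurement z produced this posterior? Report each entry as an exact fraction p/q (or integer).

x̄ = F·x = [-9, -9, 10]
P̄ = F·P·Fᵀ + Q = [51 0 -24; 0 35 -8; -24 -8 20]
S = H·P̄·Hᵀ + R = [192]
K = P̄·Hᵀ·S⁻¹ = [-17/64; -35/96; 5/24]
x' − x̄ = [255/32, 175/16, -25/4] = K·y
y = (KᵀK)⁻¹·Kᵀ·(x' − x̄) = [-30]
z = y + H·x̄ = [-30] + [27] = [-3]

z = [-3]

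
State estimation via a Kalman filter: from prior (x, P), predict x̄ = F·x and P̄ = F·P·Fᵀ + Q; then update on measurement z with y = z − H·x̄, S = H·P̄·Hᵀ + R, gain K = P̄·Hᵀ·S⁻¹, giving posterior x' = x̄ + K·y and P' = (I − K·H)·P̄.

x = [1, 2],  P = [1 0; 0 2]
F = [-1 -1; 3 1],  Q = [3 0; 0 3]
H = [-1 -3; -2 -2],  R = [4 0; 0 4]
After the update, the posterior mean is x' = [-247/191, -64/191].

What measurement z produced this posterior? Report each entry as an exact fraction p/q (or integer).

x̄ = F·x = [-3, 5]
P̄ = F·P·Fᵀ + Q = [6 -5; -5 14]
S = H·P̄·Hᵀ + R = [106 56; 56 44]
K = P̄·Hᵀ·S⁻¹ = [127/382 -179/382; -155/382 41/382]
x' − x̄ = [326/191, -1019/191] = K·y
y = (KᵀK)⁻¹·Kᵀ·(x' − x̄) = [15, 7]
z = y + H·x̄ = [15, 7] + [-12, -4] = [3, 3]

z = [3, 3]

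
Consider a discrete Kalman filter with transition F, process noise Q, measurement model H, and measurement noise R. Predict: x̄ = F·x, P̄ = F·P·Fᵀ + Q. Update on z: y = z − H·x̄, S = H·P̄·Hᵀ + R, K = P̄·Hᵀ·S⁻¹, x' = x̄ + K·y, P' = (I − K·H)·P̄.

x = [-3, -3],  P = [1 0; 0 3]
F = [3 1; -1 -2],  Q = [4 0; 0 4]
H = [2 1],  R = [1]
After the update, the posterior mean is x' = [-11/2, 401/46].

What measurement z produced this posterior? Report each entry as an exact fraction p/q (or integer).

z = [-2]

x̄ = F·x = [-12, 9]
P̄ = F·P·Fᵀ + Q = [16 -9; -9 17]
S = H·P̄·Hᵀ + R = [46]
K = P̄·Hᵀ·S⁻¹ = [1/2; -1/46]
x' − x̄ = [13/2, -13/46] = K·y
y = (KᵀK)⁻¹·Kᵀ·(x' − x̄) = [13]
z = y + H·x̄ = [13] + [-15] = [-2]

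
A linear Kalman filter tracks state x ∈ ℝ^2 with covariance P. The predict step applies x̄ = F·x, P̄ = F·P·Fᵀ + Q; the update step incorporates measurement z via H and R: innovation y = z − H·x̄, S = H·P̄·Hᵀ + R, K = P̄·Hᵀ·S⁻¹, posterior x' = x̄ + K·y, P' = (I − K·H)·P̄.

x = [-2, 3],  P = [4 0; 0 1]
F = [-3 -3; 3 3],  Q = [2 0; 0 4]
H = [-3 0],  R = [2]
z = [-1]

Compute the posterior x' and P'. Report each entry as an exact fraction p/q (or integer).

x' = [27/85, -3/17]
P' = [94/425 -18/85; -18/85 104/17]

x̄ = F·x = [-3, 3]
P̄ = F·P·Fᵀ + Q = [47 -45; -45 49]
y = z − H·x̄ = [-10]
S = H·P̄·Hᵀ + R = [425]
K = P̄·Hᵀ·S⁻¹ = [-141/425; 27/85]
x' = x̄ + K·y = [27/85, -3/17]
P' = (I − K·H)·P̄ = [94/425 -18/85; -18/85 104/17]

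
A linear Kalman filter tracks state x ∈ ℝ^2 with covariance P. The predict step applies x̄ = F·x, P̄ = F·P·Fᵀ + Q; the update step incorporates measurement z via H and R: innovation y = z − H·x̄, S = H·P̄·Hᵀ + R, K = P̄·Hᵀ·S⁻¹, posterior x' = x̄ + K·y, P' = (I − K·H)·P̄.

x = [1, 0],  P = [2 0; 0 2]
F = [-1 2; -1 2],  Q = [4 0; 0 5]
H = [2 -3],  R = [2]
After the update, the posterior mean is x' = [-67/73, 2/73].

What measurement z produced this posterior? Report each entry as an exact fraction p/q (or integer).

z = [-2]

x̄ = F·x = [-1, -1]
P̄ = F·P·Fᵀ + Q = [14 10; 10 15]
S = H·P̄·Hᵀ + R = [73]
K = P̄·Hᵀ·S⁻¹ = [-2/73; -25/73]
x' − x̄ = [6/73, 75/73] = K·y
y = (KᵀK)⁻¹·Kᵀ·(x' − x̄) = [-3]
z = y + H·x̄ = [-3] + [1] = [-2]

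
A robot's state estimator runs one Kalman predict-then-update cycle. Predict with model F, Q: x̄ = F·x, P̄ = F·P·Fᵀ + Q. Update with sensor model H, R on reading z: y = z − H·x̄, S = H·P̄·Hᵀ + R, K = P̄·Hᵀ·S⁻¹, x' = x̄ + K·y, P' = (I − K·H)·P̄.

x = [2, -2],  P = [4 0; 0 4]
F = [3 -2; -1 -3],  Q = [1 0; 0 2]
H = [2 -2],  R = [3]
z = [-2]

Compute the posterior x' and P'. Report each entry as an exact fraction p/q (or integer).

x' = [6, 284/41]
P' = [207/7 204/7; 204/7 8454/287]

x̄ = F·x = [10, 4]
P̄ = F·P·Fᵀ + Q = [53 12; 12 42]
y = z − H·x̄ = [-14]
S = H·P̄·Hᵀ + R = [287]
K = P̄·Hᵀ·S⁻¹ = [2/7; -60/287]
x' = x̄ + K·y = [6, 284/41]
P' = (I − K·H)·P̄ = [207/7 204/7; 204/7 8454/287]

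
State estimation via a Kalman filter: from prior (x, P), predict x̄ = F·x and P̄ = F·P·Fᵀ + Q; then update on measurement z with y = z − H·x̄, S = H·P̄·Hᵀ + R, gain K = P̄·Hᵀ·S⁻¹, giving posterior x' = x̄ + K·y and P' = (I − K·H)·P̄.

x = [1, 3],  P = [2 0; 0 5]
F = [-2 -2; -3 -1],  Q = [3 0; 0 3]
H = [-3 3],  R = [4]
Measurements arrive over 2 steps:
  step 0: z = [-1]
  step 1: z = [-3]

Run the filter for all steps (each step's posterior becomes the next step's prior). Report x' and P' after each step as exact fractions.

step 0: x' = [-779/121, -810/121], P' = [3022/121 2986/121; 2986/121 3002/121]
step 1: x' = [5231/197, 95826/3743], P' = [157019/394 156951/394; 156951/394 2983889/7486]

step 0: x̄ = F·x = [-8, -6]
step 0: P̄ = F·P·Fᵀ + Q = [31 22; 22 26]
step 0: y = z − H·x̄ = [-7]
step 0: S = H·P̄·Hᵀ + R = [121]
step 0: K = P̄·Hᵀ·S⁻¹ = [-27/121; 12/121]
step 0: x' = x̄ + K·y = [-779/121, -810/121]
step 0: P' = (I − K·H)·P̄ = [3022/121 2986/121; 2986/121 3002/121]
step 1: x̄ = F·x = [3178/121, 3147/121]
step 1: P̄ = F·P·Fᵀ + Q = [48347/121 48024/121; 48024/121 48479/121]
step 1: y = z − H·x̄ = [-270/121]
step 1: S = H·P̄·Hᵀ + R = [7486/121]
step 1: K = P̄·Hᵀ·S⁻¹ = [-51/394; 1365/7486]
step 1: x' = x̄ + K·y = [5231/197, 95826/3743]
step 1: P' = (I − K·H)·P̄ = [157019/394 156951/394; 156951/394 2983889/7486]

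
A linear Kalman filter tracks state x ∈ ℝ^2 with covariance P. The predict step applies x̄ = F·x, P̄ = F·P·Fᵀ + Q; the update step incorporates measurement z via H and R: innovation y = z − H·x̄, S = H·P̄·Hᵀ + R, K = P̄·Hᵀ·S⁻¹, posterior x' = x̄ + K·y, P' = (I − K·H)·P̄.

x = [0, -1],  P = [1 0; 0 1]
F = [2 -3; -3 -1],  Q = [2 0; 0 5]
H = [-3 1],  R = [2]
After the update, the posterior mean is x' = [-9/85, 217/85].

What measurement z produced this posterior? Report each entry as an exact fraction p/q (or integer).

z = [3]

x̄ = F·x = [3, 1]
P̄ = F·P·Fᵀ + Q = [15 -3; -3 15]
S = H·P̄·Hᵀ + R = [170]
K = P̄·Hᵀ·S⁻¹ = [-24/85; 12/85]
x' − x̄ = [-264/85, 132/85] = K·y
y = (KᵀK)⁻¹·Kᵀ·(x' − x̄) = [11]
z = y + H·x̄ = [11] + [-8] = [3]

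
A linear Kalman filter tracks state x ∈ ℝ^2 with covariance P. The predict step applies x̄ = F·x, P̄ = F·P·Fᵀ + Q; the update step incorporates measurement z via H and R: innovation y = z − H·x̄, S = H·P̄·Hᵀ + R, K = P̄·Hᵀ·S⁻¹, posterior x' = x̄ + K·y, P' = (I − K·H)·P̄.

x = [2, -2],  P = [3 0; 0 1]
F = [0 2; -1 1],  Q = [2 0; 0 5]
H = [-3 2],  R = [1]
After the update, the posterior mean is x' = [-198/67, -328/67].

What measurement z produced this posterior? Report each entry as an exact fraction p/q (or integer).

x̄ = F·x = [-4, -4]
P̄ = F·P·Fᵀ + Q = [6 2; 2 9]
S = H·P̄·Hᵀ + R = [67]
K = P̄·Hᵀ·S⁻¹ = [-14/67; 12/67]
x' − x̄ = [70/67, -60/67] = K·y
y = (KᵀK)⁻¹·Kᵀ·(x' − x̄) = [-5]
z = y + H·x̄ = [-5] + [4] = [-1]

z = [-1]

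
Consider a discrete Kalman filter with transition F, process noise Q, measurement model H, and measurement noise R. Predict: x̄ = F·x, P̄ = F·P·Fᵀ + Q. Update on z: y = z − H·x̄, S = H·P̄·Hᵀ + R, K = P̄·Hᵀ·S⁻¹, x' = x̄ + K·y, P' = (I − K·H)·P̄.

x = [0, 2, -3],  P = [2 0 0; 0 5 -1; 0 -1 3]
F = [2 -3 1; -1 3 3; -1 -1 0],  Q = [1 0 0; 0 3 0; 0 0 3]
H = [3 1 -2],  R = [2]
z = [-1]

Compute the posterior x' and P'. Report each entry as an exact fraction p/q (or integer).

x̄ = F·x = [-9, -3, -2]
P̄ = F·P·Fᵀ + Q = [63 -34 12; -34 59 -10; 12 -10 10]
y = z − H·x̄ = [25]
S = H·P̄·Hᵀ + R = [360]
K = P̄·Hᵀ·S⁻¹ = [131/360; -23/360; 1/60]
x' = x̄ + K·y = [7/72, -331/72, -19/12]
P' = (I − K·H)·P̄ = [5519/360 -9227/360 589/60; -9227/360 20711/360 -577/60; 589/60 -577/60 99/10]

x' = [7/72, -331/72, -19/12]
P' = [5519/360 -9227/360 589/60; -9227/360 20711/360 -577/60; 589/60 -577/60 99/10]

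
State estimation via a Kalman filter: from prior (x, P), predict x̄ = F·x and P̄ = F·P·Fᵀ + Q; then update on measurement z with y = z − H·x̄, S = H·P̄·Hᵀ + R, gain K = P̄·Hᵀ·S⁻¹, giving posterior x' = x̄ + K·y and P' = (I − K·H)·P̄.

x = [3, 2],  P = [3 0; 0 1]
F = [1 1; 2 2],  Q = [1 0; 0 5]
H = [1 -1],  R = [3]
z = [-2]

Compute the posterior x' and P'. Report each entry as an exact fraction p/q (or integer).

x' = [56/13, 7]
P' = [56/13 5; 5 8]

x̄ = F·x = [5, 10]
P̄ = F·P·Fᵀ + Q = [5 8; 8 21]
y = z − H·x̄ = [3]
S = H·P̄·Hᵀ + R = [13]
K = P̄·Hᵀ·S⁻¹ = [-3/13; -1]
x' = x̄ + K·y = [56/13, 7]
P' = (I − K·H)·P̄ = [56/13 5; 5 8]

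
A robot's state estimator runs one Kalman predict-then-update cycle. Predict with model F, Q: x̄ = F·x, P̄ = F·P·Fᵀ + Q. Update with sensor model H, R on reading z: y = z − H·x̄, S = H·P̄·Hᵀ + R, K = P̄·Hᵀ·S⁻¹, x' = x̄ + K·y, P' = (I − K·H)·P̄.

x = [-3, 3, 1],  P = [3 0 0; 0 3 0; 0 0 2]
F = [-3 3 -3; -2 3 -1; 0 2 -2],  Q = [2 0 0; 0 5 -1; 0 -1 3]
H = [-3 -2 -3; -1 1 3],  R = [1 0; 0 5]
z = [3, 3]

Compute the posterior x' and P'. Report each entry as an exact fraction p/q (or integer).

x̄ = F·x = [15, 14, 4]
P̄ = F·P·Fᵀ + Q = [74 51 30; 51 46 21; 30 21 23]
y = z − H·x̄ = [88, -8]
S = H·P̄·Hᵀ + R = [2462 -497; -497 176]
K = P̄·Hᵀ·S⁻¹ = [-39565/186303 -40804/186303; -25382/186303 -10280/186303; -1852/62101 15941/62101]
x' = x̄ + K·y = [-360743/186303, 456866/186303, -42100/62101]
P' = (I − K·H)·P̄ = [140380/186303 -317935/186303 28255/62101; -317935/186303 1348522/186303 -190873/62101; 28255/62101 -190873/62101 99611/62101]

x' = [-360743/186303, 456866/186303, -42100/62101]
P' = [140380/186303 -317935/186303 28255/62101; -317935/186303 1348522/186303 -190873/62101; 28255/62101 -190873/62101 99611/62101]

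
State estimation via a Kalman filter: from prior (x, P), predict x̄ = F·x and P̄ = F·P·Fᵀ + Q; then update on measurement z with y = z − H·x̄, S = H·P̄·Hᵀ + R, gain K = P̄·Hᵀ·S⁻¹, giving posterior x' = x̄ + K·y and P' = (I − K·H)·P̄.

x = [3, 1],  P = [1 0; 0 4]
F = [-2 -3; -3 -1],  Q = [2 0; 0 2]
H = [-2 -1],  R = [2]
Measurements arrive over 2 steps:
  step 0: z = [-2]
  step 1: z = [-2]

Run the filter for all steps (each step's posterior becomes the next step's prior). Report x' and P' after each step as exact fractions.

step 0: x̄ = F·x = [-9, -10]
step 0: P̄ = F·P·Fᵀ + Q = [42 18; 18 15]
step 0: y = z − H·x̄ = [-30]
step 0: S = H·P̄·Hᵀ + R = [257]
step 0: K = P̄·Hᵀ·S⁻¹ = [-102/257; -51/257]
step 0: x' = x̄ + K·y = [747/257, -1040/257]
step 0: P' = (I − K·H)·P̄ = [390/257 -576/257; -576/257 1254/257]
step 1: x̄ = F·x = [1626/257, -1201/257]
step 1: P̄ = F·P·Fᵀ + Q = [6448/257 -234/257; -234/257 1822/257]
step 1: y = z − H·x̄ = [1537/257]
step 1: S = H·P̄·Hᵀ + R = [27192/257]
step 1: K = P̄·Hᵀ·S⁻¹ = [-6331/13596; -677/13596]
step 1: x' = x̄ + K·y = [48157/13596, -67585/13596]
step 1: P' = (I − K·H)·P̄ = [14599/6798 -22867/6798; -22867/6798 46411/6798]

step 0: x' = [747/257, -1040/257], P' = [390/257 -576/257; -576/257 1254/257]
step 1: x' = [48157/13596, -67585/13596], P' = [14599/6798 -22867/6798; -22867/6798 46411/6798]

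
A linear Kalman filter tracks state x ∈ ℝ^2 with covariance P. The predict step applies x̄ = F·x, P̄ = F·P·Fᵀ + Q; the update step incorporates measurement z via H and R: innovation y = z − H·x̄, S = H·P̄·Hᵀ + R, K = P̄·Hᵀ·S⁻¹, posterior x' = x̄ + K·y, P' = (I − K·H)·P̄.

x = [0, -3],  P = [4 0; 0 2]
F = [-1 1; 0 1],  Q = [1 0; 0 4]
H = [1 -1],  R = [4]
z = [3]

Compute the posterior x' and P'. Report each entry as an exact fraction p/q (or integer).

x̄ = F·x = [-3, -3]
P̄ = F·P·Fᵀ + Q = [7 2; 2 6]
y = z − H·x̄ = [3]
S = H·P̄·Hᵀ + R = [13]
K = P̄·Hᵀ·S⁻¹ = [5/13; -4/13]
x' = x̄ + K·y = [-24/13, -51/13]
P' = (I − K·H)·P̄ = [66/13 46/13; 46/13 62/13]

x' = [-24/13, -51/13]
P' = [66/13 46/13; 46/13 62/13]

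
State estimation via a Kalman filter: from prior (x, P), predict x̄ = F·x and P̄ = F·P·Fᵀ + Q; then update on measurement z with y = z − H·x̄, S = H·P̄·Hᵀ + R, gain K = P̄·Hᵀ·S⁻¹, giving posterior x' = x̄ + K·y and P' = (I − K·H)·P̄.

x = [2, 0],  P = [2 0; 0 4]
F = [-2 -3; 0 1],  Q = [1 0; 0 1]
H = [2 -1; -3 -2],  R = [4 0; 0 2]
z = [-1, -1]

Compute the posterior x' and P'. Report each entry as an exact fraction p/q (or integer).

x' = [241/5567, 1077/5567]
P' = [1818/5567 -1716/5567; -1716/5567 3604/5567]

x̄ = F·x = [-4, 0]
P̄ = F·P·Fᵀ + Q = [45 -12; -12 5]
y = z − H·x̄ = [7, -13]
S = H·P̄·Hᵀ + R = [237 -248; -248 283]
K = P̄·Hᵀ·S⁻¹ = [1338/5567 -1011/5567; -1759/5567 -1030/5567]
x' = x̄ + K·y = [241/5567, 1077/5567]
P' = (I − K·H)·P̄ = [1818/5567 -1716/5567; -1716/5567 3604/5567]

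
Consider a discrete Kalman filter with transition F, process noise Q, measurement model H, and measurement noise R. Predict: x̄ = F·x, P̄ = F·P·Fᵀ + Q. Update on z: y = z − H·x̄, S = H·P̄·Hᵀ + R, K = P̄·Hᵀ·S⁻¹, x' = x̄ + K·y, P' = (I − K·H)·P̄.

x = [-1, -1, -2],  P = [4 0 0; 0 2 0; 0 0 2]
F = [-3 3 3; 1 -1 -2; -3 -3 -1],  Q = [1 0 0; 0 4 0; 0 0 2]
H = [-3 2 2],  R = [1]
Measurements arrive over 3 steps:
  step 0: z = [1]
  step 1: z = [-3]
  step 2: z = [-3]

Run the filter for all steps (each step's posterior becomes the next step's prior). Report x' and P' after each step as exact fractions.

step 0: x' = [3483/1162, -177/581, 3090/581], P' = [19801/1162 -1875/581 16662/581; -1875/581 3016/581 -5798/581; 16662/581 -5798/581 30810/581]
step 1: x' = [6287256/5867221, -1106901/5867221, 1704063/5867221], P' = [9191515/5867221 -1605351/5867221 15134685/5867221; -1605351/5867221 56991560/5867221 -59029266/5867221; 15134685/5867221 -59029266/5867221 82440580/5867221]
step 2: x' = [-7553417868/3346745989, 114821889/3346745989, -16443920517/3346745989], P' = [5707110640/3346745989 -4700854800/3346745989 13110054471/3346745989; -4700854800/3346745989 56567679637/3346745989 -63469218924/3346745989; 13110054471/3346745989 -63469218924/3346745989 83592577976/3346745989]

step 0: x̄ = F·x = [-6, 4, 8]
step 0: P̄ = F·P·Fᵀ + Q = [73 -30 12; -30 18 -2; 12 -2 58]
step 0: y = z − H·x̄ = [-41]
step 0: S = H·P̄·Hᵀ + R = [1162]
step 0: K = P̄·Hᵀ·S⁻¹ = [-255/1162; 61/581; 38/581]
step 0: x' = x̄ + K·y = [3483/1162, -177/581, 3090/581]
step 0: P' = (I − K·H)·P̄ = [19801/1162 -1875/581 16662/581; -1875/581 3016/581 -5798/581; 16662/581 -5798/581 30810/581]
step 1: x̄ = F·x = [7029/1162, -8523/1162, -15567/1162]
step 1: P̄ = F·P·Fᵀ + Q = [47179/1162 -65439/1162 -121731/1162; -65439/1162 104781/1162 167381/1162; -121731/1162 167381/1162 359309/1162]
step 1: y = z − H·x̄ = [65781/1162]
step 1: S = H·P̄·Hᵀ + R = [5867221/1162]
step 1: K = P̄·Hᵀ·S⁻¹ = [-515877/5867221; 740641/5867221; 1418573/5867221]
step 1: x' = x̄ + K·y = [6287256/5867221, -1106901/5867221, 1704063/5867221]
step 1: P' = (I − K·H)·P̄ = [9191515/5867221 -1605351/5867221 15134685/5867221; -1605351/5867221 56991560/5867221 -59029266/5867221; 15134685/5867221 -59029266/5867221 82440580/5867221]
step 2: x̄ = F·x = [-17070282/5867221, 3986031/5867221, -17245128/5867221]
step 2: P̄ = F·P·Fᵀ + Q = [37425316/5867221 -35349252/5867221 -59979063/5867221; -35349252/5867221 125969177/5867221 -29250142/5867221; -59979063/5867221 -29250142/5867221 397558893/5867221]
step 2: y = z − H·x̄ = [-42294315/5867221]
step 2: S = H·P̄·Hᵀ + R = [3346745989/5867221]
step 2: K = P̄·Hᵀ·S⁻¹ = [-302932578/3346745989; 299485826/3346745989; 916554691/3346745989]
step 2: x' = x̄ + K·y = [-7553417868/3346745989, 114821889/3346745989, -16443920517/3346745989]
step 2: P' = (I − K·H)·P̄ = [5707110640/3346745989 -4700854800/3346745989 13110054471/3346745989; -4700854800/3346745989 56567679637/3346745989 -63469218924/3346745989; 13110054471/3346745989 -63469218924/3346745989 83592577976/3346745989]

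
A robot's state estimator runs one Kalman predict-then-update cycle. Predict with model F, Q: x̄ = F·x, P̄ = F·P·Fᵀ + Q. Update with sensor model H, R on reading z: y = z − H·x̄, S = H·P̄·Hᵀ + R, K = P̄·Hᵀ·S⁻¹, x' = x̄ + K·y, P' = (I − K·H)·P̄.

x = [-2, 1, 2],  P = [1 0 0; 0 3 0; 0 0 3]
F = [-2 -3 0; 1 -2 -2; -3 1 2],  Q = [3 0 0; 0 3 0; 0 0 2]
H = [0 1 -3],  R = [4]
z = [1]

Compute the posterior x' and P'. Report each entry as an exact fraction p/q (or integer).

x' = [103/28, 7/4, 11/28]
P' = [12703/392 571/56 1299/392; 571/56 55/8 111/56; 1299/392 111/56 391/392]

x̄ = F·x = [1, -8, 11]
P̄ = F·P·Fᵀ + Q = [34 16 -3; 16 28 -21; -3 -21 26]
y = z − H·x̄ = [42]
S = H·P̄·Hᵀ + R = [392]
K = P̄·Hᵀ·S⁻¹ = [25/392; 13/56; -99/392]
x' = x̄ + K·y = [103/28, 7/4, 11/28]
P' = (I − K·H)·P̄ = [12703/392 571/56 1299/392; 571/56 55/8 111/56; 1299/392 111/56 391/392]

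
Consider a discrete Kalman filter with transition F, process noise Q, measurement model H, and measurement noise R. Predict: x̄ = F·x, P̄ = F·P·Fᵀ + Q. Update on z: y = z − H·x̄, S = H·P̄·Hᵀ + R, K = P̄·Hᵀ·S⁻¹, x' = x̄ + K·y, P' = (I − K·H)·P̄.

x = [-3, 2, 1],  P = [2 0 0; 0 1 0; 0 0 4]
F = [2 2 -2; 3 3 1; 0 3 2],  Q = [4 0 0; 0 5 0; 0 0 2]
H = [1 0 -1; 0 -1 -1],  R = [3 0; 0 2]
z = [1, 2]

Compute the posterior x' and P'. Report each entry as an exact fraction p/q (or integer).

x' = [661/281, -23361/6182, 1015/562]
P' = [1054/281 -319/281 487/281; -319/281 20011/6182 -1085/562; 487/281 -1085/562 1445/562]

x̄ = F·x = [-4, -2, 8]
P̄ = F·P·Fᵀ + Q = [32 10 -10; 10 36 17; -10 17 27]
y = z − H·x̄ = [13, 8]
S = H·P̄·Hᵀ + R = [82 44; 44 99]
K = P̄·Hᵀ·S⁻¹ = [189/281 -84/281; 149/562 -2019/3091; -157/562 -90/281]
x' = x̄ + K·y = [661/281, -23361/6182, 1015/562]
P' = (I − K·H)·P̄ = [1054/281 -319/281 487/281; -319/281 20011/6182 -1085/562; 487/281 -1085/562 1445/562]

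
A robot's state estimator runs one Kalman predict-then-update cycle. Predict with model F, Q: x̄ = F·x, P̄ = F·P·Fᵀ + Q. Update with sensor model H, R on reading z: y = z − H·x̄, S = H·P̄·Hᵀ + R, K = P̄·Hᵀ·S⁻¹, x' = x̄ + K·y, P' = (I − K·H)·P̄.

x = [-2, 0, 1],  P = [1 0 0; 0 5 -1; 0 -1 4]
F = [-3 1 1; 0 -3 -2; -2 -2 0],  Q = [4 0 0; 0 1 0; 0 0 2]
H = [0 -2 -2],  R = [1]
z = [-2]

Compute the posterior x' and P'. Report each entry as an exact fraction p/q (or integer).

x' = [3671/513, -70/27, 1844/513]
P' = [8660/513 -166/27 3134/513; -166/27 134/27 -130/27; 3134/513 -130/27 2522/513]

x̄ = F·x = [7, -2, 4]
P̄ = F·P·Fᵀ + Q = [20 -18 -2; -18 50 26; -2 26 26]
y = z − H·x̄ = [2]
S = H·P̄·Hᵀ + R = [513]
K = P̄·Hᵀ·S⁻¹ = [40/513; -8/27; -104/513]
x' = x̄ + K·y = [3671/513, -70/27, 1844/513]
P' = (I − K·H)·P̄ = [8660/513 -166/27 3134/513; -166/27 134/27 -130/27; 3134/513 -130/27 2522/513]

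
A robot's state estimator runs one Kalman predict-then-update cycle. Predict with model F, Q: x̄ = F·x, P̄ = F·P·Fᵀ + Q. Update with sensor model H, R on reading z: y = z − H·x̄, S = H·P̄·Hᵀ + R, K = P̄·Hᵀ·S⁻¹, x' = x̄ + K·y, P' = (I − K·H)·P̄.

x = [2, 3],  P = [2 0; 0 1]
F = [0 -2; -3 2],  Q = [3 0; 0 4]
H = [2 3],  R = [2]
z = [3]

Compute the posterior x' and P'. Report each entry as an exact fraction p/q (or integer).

x' = [-211/36, 175/36]
P' = [377/54 -251/54; -251/54 179/54]

x̄ = F·x = [-6, 0]
P̄ = F·P·Fᵀ + Q = [7 -4; -4 26]
y = z − H·x̄ = [15]
S = H·P̄·Hᵀ + R = [216]
K = P̄·Hᵀ·S⁻¹ = [1/108; 35/108]
x' = x̄ + K·y = [-211/36, 175/36]
P' = (I − K·H)·P̄ = [377/54 -251/54; -251/54 179/54]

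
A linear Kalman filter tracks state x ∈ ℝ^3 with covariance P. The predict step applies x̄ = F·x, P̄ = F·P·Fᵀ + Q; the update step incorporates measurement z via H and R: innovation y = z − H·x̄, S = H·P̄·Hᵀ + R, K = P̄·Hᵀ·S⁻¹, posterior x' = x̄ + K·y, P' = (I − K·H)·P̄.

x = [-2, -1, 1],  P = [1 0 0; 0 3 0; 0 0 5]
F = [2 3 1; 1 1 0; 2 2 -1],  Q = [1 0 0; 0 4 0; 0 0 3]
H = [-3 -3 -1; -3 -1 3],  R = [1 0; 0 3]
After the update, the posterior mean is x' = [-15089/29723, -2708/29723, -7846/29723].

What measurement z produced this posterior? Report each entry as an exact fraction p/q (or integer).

z = [2, 1]

x̄ = F·x = [-6, -3, -7]
P̄ = F·P·Fᵀ + Q = [37 11 17; 11 8 8; 17 8 24]
S = H·P̄·Hᵀ + R = [778 251; 251 272]
K = P̄·Hᵀ·S⁻¹ = [-25971/148615 -14827/148615; -13413/148615 3089/148615; -30191/148615 34963/148615]
x' − x̄ = [163249/29723, 86461/29723, 200215/29723] = K·y
y = (KᵀK)⁻¹·Kᵀ·(x' − x̄) = [-32, 1]
z = y + H·x̄ = [-32, 1] + [34, 0] = [2, 1]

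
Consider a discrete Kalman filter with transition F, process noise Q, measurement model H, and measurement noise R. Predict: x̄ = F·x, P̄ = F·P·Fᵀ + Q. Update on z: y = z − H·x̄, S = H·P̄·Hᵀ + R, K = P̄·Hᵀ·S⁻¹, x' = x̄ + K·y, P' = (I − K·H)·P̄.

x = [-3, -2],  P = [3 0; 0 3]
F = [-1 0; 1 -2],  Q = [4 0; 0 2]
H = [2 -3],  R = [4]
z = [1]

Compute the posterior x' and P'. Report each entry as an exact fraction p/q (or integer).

x' = [617/221, 335/221]
P' = [1018/221 648/221; 648/221 508/221]

x̄ = F·x = [3, 1]
P̄ = F·P·Fᵀ + Q = [7 -3; -3 17]
y = z − H·x̄ = [-2]
S = H·P̄·Hᵀ + R = [221]
K = P̄·Hᵀ·S⁻¹ = [23/221; -57/221]
x' = x̄ + K·y = [617/221, 335/221]
P' = (I − K·H)·P̄ = [1018/221 648/221; 648/221 508/221]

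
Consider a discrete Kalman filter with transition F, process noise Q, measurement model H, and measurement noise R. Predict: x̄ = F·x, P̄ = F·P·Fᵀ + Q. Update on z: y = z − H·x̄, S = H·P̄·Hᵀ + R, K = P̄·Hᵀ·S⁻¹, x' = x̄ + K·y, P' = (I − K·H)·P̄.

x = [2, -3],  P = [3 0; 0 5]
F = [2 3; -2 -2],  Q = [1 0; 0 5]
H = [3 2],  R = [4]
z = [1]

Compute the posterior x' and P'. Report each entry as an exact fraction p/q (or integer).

x' = [23/17, -142/85]
P' = [176/17 -246/17; -246/17 1793/85]

x̄ = F·x = [-5, 2]
P̄ = F·P·Fᵀ + Q = [58 -42; -42 37]
y = z − H·x̄ = [12]
S = H·P̄·Hᵀ + R = [170]
K = P̄·Hᵀ·S⁻¹ = [9/17; -26/85]
x' = x̄ + K·y = [23/17, -142/85]
P' = (I − K·H)·P̄ = [176/17 -246/17; -246/17 1793/85]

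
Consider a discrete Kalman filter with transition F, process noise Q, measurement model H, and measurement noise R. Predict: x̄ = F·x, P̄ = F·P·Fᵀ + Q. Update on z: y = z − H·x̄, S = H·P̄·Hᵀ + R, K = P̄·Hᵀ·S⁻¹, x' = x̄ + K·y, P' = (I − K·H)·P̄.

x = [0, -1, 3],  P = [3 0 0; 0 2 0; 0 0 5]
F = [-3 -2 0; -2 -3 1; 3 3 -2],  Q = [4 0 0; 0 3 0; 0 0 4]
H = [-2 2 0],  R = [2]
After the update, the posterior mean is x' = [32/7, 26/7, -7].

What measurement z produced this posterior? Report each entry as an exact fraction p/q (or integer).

z = [-2]

x̄ = F·x = [2, 6, -9]
P̄ = F·P·Fᵀ + Q = [39 30 -39; 30 38 -46; -39 -46 69]
S = H·P̄·Hᵀ + R = [70]
K = P̄·Hᵀ·S⁻¹ = [-9/35; 8/35; -1/5]
x' − x̄ = [18/7, -16/7, 2] = K·y
y = (KᵀK)⁻¹·Kᵀ·(x' − x̄) = [-10]
z = y + H·x̄ = [-10] + [8] = [-2]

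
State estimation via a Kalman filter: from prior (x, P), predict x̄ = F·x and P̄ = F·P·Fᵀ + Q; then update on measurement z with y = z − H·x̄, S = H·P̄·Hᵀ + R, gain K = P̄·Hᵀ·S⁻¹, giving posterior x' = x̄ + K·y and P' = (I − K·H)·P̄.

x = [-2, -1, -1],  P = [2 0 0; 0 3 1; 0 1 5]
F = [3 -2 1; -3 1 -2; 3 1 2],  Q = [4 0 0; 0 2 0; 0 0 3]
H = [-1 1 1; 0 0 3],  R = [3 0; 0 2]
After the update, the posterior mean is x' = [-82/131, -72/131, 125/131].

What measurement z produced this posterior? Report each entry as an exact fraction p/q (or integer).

z = [1, 3]

x̄ = F·x = [-5, 7, -9]
P̄ = F·P·Fᵀ + Q = [35 -29 19; -29 39 -35; 19 -35 48]
S = H·P̄·Hᵀ + R = [75 -18; -18 434]
K = P̄·Hᵀ·S⁻¹ = [-3084/5371 1155/10742; 2072/5371 -2427/10742; -2/5371 1782/5371]
x' − x̄ = [573/131, -989/131, 1304/131] = K·y
y = (KᵀK)⁻¹·Kᵀ·(x' − x̄) = [-2, 30]
z = y + H·x̄ = [-2, 30] + [3, -27] = [1, 3]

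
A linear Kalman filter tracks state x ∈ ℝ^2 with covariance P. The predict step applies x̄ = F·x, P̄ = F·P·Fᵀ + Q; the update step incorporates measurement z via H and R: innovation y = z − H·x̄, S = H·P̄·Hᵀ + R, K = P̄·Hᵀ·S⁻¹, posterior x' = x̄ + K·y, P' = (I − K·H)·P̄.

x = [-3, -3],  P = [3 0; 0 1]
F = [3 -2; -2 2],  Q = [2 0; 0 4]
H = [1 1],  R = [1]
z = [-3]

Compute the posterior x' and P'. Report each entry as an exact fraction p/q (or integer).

x' = [-3, 0]
P' = [209/10 -99/5; -99/5 98/5]

x̄ = F·x = [-3, 0]
P̄ = F·P·Fᵀ + Q = [33 -22; -22 20]
y = z − H·x̄ = [0]
S = H·P̄·Hᵀ + R = [10]
K = P̄·Hᵀ·S⁻¹ = [11/10; -1/5]
x' = x̄ + K·y = [-3, 0]
P' = (I − K·H)·P̄ = [209/10 -99/5; -99/5 98/5]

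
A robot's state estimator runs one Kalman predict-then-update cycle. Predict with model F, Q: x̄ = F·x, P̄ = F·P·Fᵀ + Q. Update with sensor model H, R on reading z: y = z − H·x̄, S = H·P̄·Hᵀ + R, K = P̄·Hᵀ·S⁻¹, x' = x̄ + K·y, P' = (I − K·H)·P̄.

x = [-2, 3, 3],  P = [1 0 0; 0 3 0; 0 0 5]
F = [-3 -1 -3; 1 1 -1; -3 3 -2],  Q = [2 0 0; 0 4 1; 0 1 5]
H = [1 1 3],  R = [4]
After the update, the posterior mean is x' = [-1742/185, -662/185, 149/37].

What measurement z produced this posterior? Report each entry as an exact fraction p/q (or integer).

z = [-1]

x̄ = F·x = [-6, -2, 9]
P̄ = F·P·Fᵀ + Q = [59 9 30; 9 13 17; 30 17 61]
S = H·P̄·Hᵀ + R = [925]
K = P̄·Hᵀ·S⁻¹ = [158/925; 73/925; 46/185]
x' − x̄ = [-632/185, -292/185, -184/37] = K·y
y = (KᵀK)⁻¹·Kᵀ·(x' − x̄) = [-20]
z = y + H·x̄ = [-20] + [19] = [-1]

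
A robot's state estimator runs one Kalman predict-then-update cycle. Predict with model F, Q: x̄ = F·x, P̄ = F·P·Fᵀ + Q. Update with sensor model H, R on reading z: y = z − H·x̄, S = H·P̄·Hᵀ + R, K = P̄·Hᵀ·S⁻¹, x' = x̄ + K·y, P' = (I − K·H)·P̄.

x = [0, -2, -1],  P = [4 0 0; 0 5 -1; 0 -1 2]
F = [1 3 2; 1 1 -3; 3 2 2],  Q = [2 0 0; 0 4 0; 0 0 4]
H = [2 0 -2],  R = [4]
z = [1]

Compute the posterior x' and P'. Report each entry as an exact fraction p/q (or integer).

x' = [-59/8, 1, -109/14]
P' = [181/4 14 45; 14 37 14; 45 14 320/7]

x̄ = F·x = [-8, 1, -6]
P̄ = F·P·Fᵀ + Q = [47 14 40; 14 37 14; 40 14 60]
y = z − H·x̄ = [5]
S = H·P̄·Hᵀ + R = [112]
K = P̄·Hᵀ·S⁻¹ = [1/8; 0; -5/14]
x' = x̄ + K·y = [-59/8, 1, -109/14]
P' = (I − K·H)·P̄ = [181/4 14 45; 14 37 14; 45 14 320/7]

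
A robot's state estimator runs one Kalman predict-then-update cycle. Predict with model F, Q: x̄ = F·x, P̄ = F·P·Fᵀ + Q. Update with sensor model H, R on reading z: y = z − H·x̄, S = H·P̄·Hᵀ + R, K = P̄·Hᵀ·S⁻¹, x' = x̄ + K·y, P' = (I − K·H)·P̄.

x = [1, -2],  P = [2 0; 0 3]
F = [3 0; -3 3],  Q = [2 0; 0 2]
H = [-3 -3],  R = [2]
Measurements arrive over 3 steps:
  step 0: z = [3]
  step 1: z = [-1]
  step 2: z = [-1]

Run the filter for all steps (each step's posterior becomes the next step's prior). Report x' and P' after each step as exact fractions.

step 0: x' = [933/281, -1224/281], P' = [5584/281 -5580/281; -5580/281 5638/281]
step 1: x' = [-666957/233678, 370542/116839], P' = [1385093/116839 -1409922/116839; -1409922/116839 1460684/116839]
step 2: x' = [-21916767/122755286, 64980555/122755286], P' = [696044855/61377643 -708500475/61377643; -708500475/61377643 734569607/61377643]

step 0: x̄ = F·x = [3, -9]
step 0: P̄ = F·P·Fᵀ + Q = [20 -18; -18 47]
step 0: y = z − H·x̄ = [-15]
step 0: S = H·P̄·Hᵀ + R = [281]
step 0: K = P̄·Hᵀ·S⁻¹ = [-6/281; -87/281]
step 0: x' = x̄ + K·y = [933/281, -1224/281]
step 0: P' = (I − K·H)·P̄ = [5584/281 -5580/281; -5580/281 5638/281]
step 1: x̄ = F·x = [2799/281, -6471/281]
step 1: P̄ = F·P·Fᵀ + Q = [50818/281 -100476/281; -100476/281 202000/281]
step 1: y = z − H·x̄ = [-11297/281]
step 1: S = H·P̄·Hᵀ + R = [467356/281]
step 1: K = P̄·Hᵀ·S⁻¹ = [74487/233678; -76143/116839]
step 1: x' = x̄ + K·y = [-666957/233678, 370542/116839]
step 1: P' = (I − K·H)·P̄ = [1385093/116839 -1409922/116839; -1409922/116839 1460684/116839]
step 2: x̄ = F·x = [-2000871/233678, 4224123/233678]
step 2: P̄ = F·P·Fᵀ + Q = [12699515/116839 -25155135/116839; -25155135/116839 51224267/116839]
step 2: y = z − H·x̄ = [3218039/116839]
step 2: S = H·P̄·Hᵀ + R = [122755286/116839]
step 2: K = P̄·Hᵀ·S⁻¹ = [18683430/61377643; -39103698/61377643]
step 2: x' = x̄ + K·y = [-21916767/122755286, 64980555/122755286]
step 2: P' = (I − K·H)·P̄ = [696044855/61377643 -708500475/61377643; -708500475/61377643 734569607/61377643]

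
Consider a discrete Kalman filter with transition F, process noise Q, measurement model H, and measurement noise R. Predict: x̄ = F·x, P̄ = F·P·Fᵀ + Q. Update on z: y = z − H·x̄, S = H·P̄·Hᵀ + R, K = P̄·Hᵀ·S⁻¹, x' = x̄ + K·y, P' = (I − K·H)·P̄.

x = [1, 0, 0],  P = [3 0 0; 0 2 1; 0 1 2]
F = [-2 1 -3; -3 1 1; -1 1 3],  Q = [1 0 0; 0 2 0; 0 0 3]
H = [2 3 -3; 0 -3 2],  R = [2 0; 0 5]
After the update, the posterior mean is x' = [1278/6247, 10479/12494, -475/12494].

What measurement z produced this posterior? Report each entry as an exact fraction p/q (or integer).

z = [3, -3]

x̄ = F·x = [-2, -3, -1]
P̄ = F·P·Fᵀ + Q = [27 12 -10; 12 35 21; -10 21 32]
S = H·P̄·Hᵀ + R = [599 -304; -304 196]
K = P̄·Hᵀ·S⁻¹ = [1624/6247 734/6247; -1554/6247 -17673/24988; -2521/6247 -15513/24988]
x' − x̄ = [13772/6247, 47961/12494, 12019/12494] = K·y
y = (KᵀK)⁻¹·Kᵀ·(x' − x̄) = [13, -10]
z = y + H·x̄ = [13, -10] + [-10, 7] = [3, -3]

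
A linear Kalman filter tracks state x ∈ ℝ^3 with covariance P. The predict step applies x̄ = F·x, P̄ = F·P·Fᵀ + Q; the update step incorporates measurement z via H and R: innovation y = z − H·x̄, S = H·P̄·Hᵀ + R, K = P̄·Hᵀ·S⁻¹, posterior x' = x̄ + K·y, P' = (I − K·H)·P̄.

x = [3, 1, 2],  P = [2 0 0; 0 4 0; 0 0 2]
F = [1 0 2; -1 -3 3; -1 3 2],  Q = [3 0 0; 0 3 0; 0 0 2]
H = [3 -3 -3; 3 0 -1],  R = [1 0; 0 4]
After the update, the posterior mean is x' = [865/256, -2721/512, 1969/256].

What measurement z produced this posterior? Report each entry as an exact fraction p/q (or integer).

x̄ = F·x = [7, 0, 4]
P̄ = F·P·Fᵀ + Q = [13 10 6; 10 59 -22; 6 -22 48]
S = H·P̄·Hᵀ + R = [397 33; 33 133]
K = P̄·Hᵀ·S⁻¹ = [-1143/25856 6699/25856; -12489/51712 23317/51712; -3495/25856 -4965/25856]
x' − x̄ = [-927/256, -2721/512, 945/256] = K·y
y = (KᵀK)⁻¹·Kᵀ·(x' − x̄) = [-6, -15]
z = y + H·x̄ = [-6, -15] + [9, 17] = [3, 2]

z = [3, 2]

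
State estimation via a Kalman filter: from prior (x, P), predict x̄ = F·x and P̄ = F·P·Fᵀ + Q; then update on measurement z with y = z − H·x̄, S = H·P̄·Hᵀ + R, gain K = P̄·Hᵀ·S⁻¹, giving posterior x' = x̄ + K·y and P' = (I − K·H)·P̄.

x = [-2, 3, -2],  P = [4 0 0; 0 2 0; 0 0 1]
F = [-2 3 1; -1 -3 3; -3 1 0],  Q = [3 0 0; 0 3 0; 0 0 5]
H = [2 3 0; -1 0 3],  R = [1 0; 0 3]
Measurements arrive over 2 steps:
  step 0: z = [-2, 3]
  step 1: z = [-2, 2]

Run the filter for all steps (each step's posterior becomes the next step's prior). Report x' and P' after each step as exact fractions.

step 0: x' = [610014/60959, -449331/60959, 271857/60959], P' = [1576122/60959 -1049304/60959 535029/60959; -1049304/60959 705319/60959 -356145/60959; 535029/60959 -356145/60959 201506/60959]
step 1: x' = [-32384523097/7484733572, 17050815171/7484733572, -1604531082/1871183393], P' = [119711748309/7484733572 -79278986727/7484733572 10807577052/1871183393; -79278986727/7484733572 53321950029/7484733572 -7159806594/1871183393; 10807577052/1871183393 -7159806594/1871183393 4501593131/1871183393]

step 0: x̄ = F·x = [11, -13, 9]
step 0: P̄ = F·P·Fᵀ + Q = [38 -7 30; -7 34 6; 30 6 43]
step 0: y = z − H·x̄ = [15, -13]
step 0: S = H·P̄·Hᵀ + R = [375 179; 179 248]
step 0: K = P̄·Hᵀ·S⁻¹ = [4332/60959 9655/60959; 17349/60959 -6377/60959; 1623/60959 23163/60959]
step 0: x' = x̄ + K·y = [610014/60959, -449331/60959, 271857/60959]
step 0: P' = (I − K·H)·P̄ = [1576122/60959 -1049304/60959 535029/60959; -1049304/60959 705319/60959 -356145/60959; 535029/60959 -356145/60959 201506/60959]
step 1: x̄ = F·x = [-2296164/60959, 1553550/60959, -2279373/60959]
step 1: P̄ = F·P·Fᵀ + Q = [21351404/60959 -11621094/60959 21153801/60959; -11621094/60959 6825036/60959 -11665719/60959; 21153801/60959 -11665719/60959 21491036/60959]
step 1: y = z − H·x̄ = [-190240/60959, 4663873/60959]
step 1: S = H·P̄·Hᵀ + R = [7438771/60959 14091809/60959; 14091809/60959 88030799/60959]
step 1: K = P̄·Hᵀ·S⁻¹ = [1586536437/7484733572 3326392105/7484733572; 1407876633/7484733572 -2212897467/7484733572; 135734322/1871183393 899067447/1871183393]
step 1: x' = x̄ + K·y = [-32384523097/7484733572, 17050815171/7484733572, -1604531082/1871183393]
step 1: P' = (I − K·H)·P̄ = [119711748309/7484733572 -79278986727/7484733572 10807577052/1871183393; -79278986727/7484733572 53321950029/7484733572 -7159806594/1871183393; 10807577052/1871183393 -7159806594/1871183393 4501593131/1871183393]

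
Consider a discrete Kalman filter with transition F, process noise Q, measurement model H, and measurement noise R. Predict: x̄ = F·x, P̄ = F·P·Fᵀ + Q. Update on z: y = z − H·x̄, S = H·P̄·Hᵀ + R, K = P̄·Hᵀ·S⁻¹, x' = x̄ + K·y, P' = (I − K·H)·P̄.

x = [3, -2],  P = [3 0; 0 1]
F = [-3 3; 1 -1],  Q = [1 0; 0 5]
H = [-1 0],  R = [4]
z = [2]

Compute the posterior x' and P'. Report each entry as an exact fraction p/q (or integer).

x̄ = F·x = [-15, 5]
P̄ = F·P·Fᵀ + Q = [37 -12; -12 9]
y = z − H·x̄ = [-13]
S = H·P̄·Hᵀ + R = [41]
K = P̄·Hᵀ·S⁻¹ = [-37/41; 12/41]
x' = x̄ + K·y = [-134/41, 49/41]
P' = (I − K·H)·P̄ = [148/41 -48/41; -48/41 225/41]

x' = [-134/41, 49/41]
P' = [148/41 -48/41; -48/41 225/41]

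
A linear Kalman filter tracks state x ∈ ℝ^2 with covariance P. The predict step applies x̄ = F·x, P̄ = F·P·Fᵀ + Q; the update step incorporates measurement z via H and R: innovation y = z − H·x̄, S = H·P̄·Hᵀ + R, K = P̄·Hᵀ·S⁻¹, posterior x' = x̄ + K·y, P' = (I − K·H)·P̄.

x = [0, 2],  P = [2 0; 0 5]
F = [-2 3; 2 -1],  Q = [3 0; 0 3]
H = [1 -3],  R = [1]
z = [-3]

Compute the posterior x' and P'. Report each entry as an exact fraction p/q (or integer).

x̄ = F·x = [6, -2]
P̄ = F·P·Fᵀ + Q = [56 -23; -23 16]
y = z − H·x̄ = [-15]
S = H·P̄·Hᵀ + R = [339]
K = P̄·Hᵀ·S⁻¹ = [125/339; -71/339]
x' = x̄ + K·y = [53/113, 129/113]
P' = (I − K·H)·P̄ = [3359/339 1078/339; 1078/339 383/339]

x' = [53/113, 129/113]
P' = [3359/339 1078/339; 1078/339 383/339]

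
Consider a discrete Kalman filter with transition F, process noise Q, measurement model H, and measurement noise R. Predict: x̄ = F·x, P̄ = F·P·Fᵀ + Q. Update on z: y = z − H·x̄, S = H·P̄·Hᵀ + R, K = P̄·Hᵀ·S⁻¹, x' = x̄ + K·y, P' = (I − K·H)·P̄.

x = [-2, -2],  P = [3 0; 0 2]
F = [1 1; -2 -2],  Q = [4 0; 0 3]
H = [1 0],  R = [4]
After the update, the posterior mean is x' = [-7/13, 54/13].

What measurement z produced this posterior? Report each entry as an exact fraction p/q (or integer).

x̄ = F·x = [-4, 8]
P̄ = F·P·Fᵀ + Q = [9 -10; -10 23]
S = H·P̄·Hᵀ + R = [13]
K = P̄·Hᵀ·S⁻¹ = [9/13; -10/13]
x' − x̄ = [45/13, -50/13] = K·y
y = (KᵀK)⁻¹·Kᵀ·(x' − x̄) = [5]
z = y + H·x̄ = [5] + [-4] = [1]

z = [1]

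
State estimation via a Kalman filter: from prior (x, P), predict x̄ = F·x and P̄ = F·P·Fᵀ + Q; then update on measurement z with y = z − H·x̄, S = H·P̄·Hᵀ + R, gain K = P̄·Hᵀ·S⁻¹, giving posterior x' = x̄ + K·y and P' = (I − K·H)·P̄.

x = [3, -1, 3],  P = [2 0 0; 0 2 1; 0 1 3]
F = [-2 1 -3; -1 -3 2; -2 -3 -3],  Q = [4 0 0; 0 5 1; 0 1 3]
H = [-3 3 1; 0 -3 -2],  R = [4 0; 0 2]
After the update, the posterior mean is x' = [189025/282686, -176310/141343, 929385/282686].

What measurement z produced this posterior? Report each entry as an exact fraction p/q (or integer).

x̄ = F·x = [-16, 6, -12]
P̄ = F·P·Fᵀ + Q = [35 -9 35; -9 25 8; 35 8 74]
S = H·P̄·Hᵀ + R = [618 -316; -316 619]
K = P̄·Hᵀ·S⁻¹ = [-73631/282686 -28613/141343; 19667/141343 -10739/141343; -58685/282686 -54254/141343]
x' − x̄ = [4712001/282686, -1024368/141343, 4321617/282686] = K·y
y = (KᵀK)⁻¹·Kᵀ·(x' − x̄) = [-57, -9]
z = y + H·x̄ = [-57, -9] + [54, 6] = [-3, -3]

z = [-3, -3]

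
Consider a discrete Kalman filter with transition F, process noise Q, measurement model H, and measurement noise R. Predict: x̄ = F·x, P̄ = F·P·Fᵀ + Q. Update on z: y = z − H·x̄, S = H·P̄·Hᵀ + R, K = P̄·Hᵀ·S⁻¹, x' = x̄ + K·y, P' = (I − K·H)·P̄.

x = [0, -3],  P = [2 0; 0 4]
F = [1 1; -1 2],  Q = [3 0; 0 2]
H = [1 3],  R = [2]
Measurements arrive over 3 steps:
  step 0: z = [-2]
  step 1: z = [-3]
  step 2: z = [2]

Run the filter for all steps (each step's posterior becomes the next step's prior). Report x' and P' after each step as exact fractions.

step 0: x' = [-168/227, -108/227], P' = [1314/227 -420/227; -420/227 184/227]
step 1: x' = [-34827/31253, -19470/31253], P' = [150818/31253 -52112/31253; -52112/31253 24828/31253]
step 2: x' = [-627925/307523, 407701/307523], P' = [18351746/3997799 -6313676/3997799; -6313676/3997799 3044544/3997799]

step 0: x̄ = F·x = [-3, -6]
step 0: P̄ = F·P·Fᵀ + Q = [9 6; 6 20]
step 0: y = z − H·x̄ = [19]
step 0: S = H·P̄·Hᵀ + R = [227]
step 0: K = P̄·Hᵀ·S⁻¹ = [27/227; 66/227]
step 0: x' = x̄ + K·y = [-168/227, -108/227]
step 0: P' = (I − K·H)·P̄ = [1314/227 -420/227; -420/227 184/227]
step 1: x̄ = F·x = [-276/227, -48/227]
step 1: P̄ = F·P·Fᵀ + Q = [1339/227 -1366/227; -1366/227 4184/227]
step 1: y = z − H·x̄ = [-261/227]
step 1: S = H·P̄·Hᵀ + R = [31253/227]
step 1: K = P̄·Hᵀ·S⁻¹ = [-2759/31253; 11186/31253]
step 1: x' = x̄ + K·y = [-34827/31253, -19470/31253]
step 1: P' = (I − K·H)·P̄ = [150818/31253 -52112/31253; -52112/31253 24828/31253]
step 2: x̄ = F·x = [-54297/31253, -4113/31253]
step 2: P̄ = F·P·Fᵀ + Q = [165181/31253 -153274/31253; -153274/31253 521084/31253]
step 2: y = z − H·x̄ = [129142/31253]
step 2: S = H·P̄·Hᵀ + R = [3997799/31253]
step 2: K = P̄·Hᵀ·S⁻¹ = [-294641/3997799; 1409978/3997799]
step 2: x' = x̄ + K·y = [-627925/307523, 407701/307523]
step 2: P' = (I − K·H)·P̄ = [18351746/3997799 -6313676/3997799; -6313676/3997799 3044544/3997799]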